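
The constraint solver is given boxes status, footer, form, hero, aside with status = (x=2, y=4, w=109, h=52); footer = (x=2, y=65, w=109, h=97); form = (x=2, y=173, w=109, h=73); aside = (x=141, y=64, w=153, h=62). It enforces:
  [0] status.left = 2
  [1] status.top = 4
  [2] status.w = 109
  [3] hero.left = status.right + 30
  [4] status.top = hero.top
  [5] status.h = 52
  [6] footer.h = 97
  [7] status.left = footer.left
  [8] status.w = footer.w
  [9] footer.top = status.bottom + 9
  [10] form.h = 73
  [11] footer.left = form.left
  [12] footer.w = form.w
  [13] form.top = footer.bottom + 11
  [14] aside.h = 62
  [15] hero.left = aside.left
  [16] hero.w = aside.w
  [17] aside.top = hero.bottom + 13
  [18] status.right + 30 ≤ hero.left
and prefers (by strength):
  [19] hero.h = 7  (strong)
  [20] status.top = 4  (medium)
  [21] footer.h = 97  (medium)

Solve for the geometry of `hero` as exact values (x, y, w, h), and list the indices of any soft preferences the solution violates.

hero = (x=141, y=4, w=153, h=47)
violated soft preferences: 19

1. hero.x = 141  [hero.left = status.right + 30]
2. hero.y = 4  [status.top = hero.top]
3. hero.w = 153  [hero.w = aside.w]
4. hero.h = 47  [aside.top = hero.bottom + 13]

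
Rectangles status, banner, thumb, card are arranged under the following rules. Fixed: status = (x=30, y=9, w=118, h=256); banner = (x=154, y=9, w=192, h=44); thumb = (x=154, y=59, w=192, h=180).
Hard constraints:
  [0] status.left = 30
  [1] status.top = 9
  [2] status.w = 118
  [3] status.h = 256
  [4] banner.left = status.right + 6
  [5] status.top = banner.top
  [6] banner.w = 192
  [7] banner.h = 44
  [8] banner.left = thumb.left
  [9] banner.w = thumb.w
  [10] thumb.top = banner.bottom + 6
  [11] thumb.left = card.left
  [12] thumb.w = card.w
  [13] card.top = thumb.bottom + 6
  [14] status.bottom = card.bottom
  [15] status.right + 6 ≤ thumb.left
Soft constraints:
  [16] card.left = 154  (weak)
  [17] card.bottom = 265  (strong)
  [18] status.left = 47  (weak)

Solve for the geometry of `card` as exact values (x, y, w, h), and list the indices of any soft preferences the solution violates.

1. card.x = 154  [thumb.left = card.left]
2. card.w = 192  [thumb.w = card.w]
3. card.y = 245  [card.top = thumb.bottom + 6]
4. card.h = 20  [status.bottom = card.bottom]

card = (x=154, y=245, w=192, h=20)
violated soft preferences: 18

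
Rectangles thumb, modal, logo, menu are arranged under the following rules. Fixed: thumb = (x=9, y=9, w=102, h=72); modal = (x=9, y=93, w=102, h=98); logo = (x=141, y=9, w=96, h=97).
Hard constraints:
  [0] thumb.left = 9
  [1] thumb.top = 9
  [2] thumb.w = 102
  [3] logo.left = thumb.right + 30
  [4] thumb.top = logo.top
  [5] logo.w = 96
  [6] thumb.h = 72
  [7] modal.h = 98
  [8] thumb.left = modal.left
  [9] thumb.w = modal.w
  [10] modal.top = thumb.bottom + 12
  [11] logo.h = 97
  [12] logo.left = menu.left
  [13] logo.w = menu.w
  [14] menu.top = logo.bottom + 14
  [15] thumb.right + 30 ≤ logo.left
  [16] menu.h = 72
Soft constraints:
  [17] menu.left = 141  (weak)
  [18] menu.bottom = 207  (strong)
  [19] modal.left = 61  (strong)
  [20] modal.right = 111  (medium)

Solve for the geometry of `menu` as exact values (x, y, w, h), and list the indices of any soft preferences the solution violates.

menu = (x=141, y=120, w=96, h=72)
violated soft preferences: 18, 19

1. menu.x = 141  [logo.left = menu.left]
2. menu.w = 96  [logo.w = menu.w]
3. menu.y = 120  [menu.top = logo.bottom + 14]
4. menu.h = 72  [menu.h = 72]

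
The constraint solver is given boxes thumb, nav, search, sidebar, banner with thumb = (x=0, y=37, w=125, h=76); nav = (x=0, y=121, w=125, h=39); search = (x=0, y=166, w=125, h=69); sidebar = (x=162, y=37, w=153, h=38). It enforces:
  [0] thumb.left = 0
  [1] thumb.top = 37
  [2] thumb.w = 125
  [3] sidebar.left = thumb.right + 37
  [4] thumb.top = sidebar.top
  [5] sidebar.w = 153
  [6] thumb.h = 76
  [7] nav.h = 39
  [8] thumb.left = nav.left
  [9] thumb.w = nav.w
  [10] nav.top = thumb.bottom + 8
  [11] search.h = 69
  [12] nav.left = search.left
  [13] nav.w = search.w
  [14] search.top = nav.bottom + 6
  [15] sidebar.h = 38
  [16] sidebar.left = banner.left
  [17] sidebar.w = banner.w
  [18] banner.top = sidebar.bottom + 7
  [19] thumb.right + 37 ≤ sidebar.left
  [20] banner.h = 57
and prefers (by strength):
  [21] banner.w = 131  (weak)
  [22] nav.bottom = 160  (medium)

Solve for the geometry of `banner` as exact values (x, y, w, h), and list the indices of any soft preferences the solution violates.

1. banner.x = 162  [sidebar.left = banner.left]
2. banner.w = 153  [sidebar.w = banner.w]
3. banner.y = 82  [banner.top = sidebar.bottom + 7]
4. banner.h = 57  [banner.h = 57]

banner = (x=162, y=82, w=153, h=57)
violated soft preferences: 21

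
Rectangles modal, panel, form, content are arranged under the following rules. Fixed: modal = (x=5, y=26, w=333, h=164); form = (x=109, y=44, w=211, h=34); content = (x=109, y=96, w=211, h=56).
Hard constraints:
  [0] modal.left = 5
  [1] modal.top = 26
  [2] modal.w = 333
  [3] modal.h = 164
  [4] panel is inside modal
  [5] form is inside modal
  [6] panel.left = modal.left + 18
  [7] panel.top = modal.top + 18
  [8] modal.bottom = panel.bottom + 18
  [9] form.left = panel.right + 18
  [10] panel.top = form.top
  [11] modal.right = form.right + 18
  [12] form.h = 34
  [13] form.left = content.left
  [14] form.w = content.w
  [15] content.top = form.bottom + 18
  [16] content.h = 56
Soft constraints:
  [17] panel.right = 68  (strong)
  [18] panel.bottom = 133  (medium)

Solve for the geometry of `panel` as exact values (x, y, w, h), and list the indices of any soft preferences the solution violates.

panel = (x=23, y=44, w=68, h=128)
violated soft preferences: 17, 18

1. panel.x = 23  [panel.left = modal.left + 18]
2. panel.y = 44  [panel.top = modal.top + 18]
3. panel.h = 128  [modal.bottom = panel.bottom + 18]
4. panel.w = 68  [form.left = panel.right + 18]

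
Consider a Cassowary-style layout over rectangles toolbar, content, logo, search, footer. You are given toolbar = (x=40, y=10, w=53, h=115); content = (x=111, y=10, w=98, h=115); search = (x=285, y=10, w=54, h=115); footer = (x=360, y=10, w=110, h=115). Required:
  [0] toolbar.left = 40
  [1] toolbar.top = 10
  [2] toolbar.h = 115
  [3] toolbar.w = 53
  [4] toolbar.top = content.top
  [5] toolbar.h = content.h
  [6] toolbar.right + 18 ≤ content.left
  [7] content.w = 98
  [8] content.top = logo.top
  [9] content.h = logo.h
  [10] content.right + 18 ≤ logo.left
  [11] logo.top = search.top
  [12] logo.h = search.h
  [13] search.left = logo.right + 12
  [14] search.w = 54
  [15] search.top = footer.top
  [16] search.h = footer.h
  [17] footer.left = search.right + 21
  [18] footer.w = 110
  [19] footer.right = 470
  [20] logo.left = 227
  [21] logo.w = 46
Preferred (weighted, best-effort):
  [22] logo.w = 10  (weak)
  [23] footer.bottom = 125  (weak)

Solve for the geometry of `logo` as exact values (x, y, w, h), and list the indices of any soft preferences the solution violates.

logo = (x=227, y=10, w=46, h=115)
violated soft preferences: 22

1. logo.y = 10  [content.top = logo.top]
2. logo.h = 115  [content.h = logo.h]
3. logo.x = 227  [logo.left = 227]
4. logo.w = 46  [logo.w = 46]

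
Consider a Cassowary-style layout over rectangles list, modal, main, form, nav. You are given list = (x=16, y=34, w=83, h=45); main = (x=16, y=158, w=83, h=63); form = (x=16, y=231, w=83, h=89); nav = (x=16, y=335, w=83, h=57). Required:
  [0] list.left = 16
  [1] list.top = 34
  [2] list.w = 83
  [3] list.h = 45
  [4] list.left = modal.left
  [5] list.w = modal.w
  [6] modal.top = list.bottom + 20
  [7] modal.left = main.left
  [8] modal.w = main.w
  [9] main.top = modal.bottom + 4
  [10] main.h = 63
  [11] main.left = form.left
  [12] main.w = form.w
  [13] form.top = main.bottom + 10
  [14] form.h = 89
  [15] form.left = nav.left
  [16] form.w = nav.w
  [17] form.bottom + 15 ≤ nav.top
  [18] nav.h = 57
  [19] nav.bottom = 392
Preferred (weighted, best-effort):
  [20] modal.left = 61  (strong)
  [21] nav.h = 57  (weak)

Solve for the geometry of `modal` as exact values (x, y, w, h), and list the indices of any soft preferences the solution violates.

1. modal.x = 16  [list.left = modal.left]
2. modal.w = 83  [list.w = modal.w]
3. modal.y = 99  [modal.top = list.bottom + 20]
4. modal.h = 55  [main.top = modal.bottom + 4]

modal = (x=16, y=99, w=83, h=55)
violated soft preferences: 20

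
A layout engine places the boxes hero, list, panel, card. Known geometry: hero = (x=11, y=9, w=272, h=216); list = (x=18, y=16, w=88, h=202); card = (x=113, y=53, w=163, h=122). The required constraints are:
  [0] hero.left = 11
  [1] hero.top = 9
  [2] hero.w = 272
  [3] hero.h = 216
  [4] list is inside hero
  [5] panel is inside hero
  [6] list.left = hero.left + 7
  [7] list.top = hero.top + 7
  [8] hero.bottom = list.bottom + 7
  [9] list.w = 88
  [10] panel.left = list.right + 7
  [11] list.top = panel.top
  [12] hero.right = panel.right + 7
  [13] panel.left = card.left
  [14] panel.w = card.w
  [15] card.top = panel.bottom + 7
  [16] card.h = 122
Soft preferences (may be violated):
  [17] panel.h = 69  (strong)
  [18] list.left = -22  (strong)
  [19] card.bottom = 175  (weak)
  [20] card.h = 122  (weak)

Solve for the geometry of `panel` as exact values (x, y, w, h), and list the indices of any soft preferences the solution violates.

panel = (x=113, y=16, w=163, h=30)
violated soft preferences: 17, 18

1. panel.x = 113  [panel.left = list.right + 7]
2. panel.y = 16  [list.top = panel.top]
3. panel.w = 163  [hero.right = panel.right + 7]
4. panel.h = 30  [card.top = panel.bottom + 7]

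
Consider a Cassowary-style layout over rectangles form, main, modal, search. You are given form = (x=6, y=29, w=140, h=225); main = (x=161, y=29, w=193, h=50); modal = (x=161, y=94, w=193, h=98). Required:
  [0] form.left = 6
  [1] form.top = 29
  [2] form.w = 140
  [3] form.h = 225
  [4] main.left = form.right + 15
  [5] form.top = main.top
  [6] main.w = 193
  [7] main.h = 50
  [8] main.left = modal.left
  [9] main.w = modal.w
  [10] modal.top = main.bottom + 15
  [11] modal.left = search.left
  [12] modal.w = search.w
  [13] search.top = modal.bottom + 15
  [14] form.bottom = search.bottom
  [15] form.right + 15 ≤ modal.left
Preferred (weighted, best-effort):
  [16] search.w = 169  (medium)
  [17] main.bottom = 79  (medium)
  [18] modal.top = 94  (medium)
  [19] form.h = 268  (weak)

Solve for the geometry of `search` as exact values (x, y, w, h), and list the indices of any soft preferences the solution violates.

search = (x=161, y=207, w=193, h=47)
violated soft preferences: 16, 19

1. search.x = 161  [modal.left = search.left]
2. search.w = 193  [modal.w = search.w]
3. search.y = 207  [search.top = modal.bottom + 15]
4. search.h = 47  [form.bottom = search.bottom]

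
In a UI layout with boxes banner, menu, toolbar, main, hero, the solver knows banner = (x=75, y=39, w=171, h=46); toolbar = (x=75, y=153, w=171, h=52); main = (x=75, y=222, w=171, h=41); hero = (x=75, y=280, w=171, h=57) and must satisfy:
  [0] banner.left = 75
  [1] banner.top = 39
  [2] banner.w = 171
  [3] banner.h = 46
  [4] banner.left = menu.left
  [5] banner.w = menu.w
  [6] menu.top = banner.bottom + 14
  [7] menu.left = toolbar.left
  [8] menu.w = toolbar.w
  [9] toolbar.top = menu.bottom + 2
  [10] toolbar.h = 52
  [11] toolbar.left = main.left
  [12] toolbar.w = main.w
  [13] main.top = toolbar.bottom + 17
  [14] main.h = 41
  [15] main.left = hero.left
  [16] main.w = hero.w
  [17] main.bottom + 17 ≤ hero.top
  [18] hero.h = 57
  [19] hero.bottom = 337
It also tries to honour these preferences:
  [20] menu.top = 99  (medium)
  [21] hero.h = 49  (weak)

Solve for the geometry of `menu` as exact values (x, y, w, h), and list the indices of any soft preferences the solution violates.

menu = (x=75, y=99, w=171, h=52)
violated soft preferences: 21

1. menu.x = 75  [banner.left = menu.left]
2. menu.w = 171  [banner.w = menu.w]
3. menu.y = 99  [menu.top = banner.bottom + 14]
4. menu.h = 52  [toolbar.top = menu.bottom + 2]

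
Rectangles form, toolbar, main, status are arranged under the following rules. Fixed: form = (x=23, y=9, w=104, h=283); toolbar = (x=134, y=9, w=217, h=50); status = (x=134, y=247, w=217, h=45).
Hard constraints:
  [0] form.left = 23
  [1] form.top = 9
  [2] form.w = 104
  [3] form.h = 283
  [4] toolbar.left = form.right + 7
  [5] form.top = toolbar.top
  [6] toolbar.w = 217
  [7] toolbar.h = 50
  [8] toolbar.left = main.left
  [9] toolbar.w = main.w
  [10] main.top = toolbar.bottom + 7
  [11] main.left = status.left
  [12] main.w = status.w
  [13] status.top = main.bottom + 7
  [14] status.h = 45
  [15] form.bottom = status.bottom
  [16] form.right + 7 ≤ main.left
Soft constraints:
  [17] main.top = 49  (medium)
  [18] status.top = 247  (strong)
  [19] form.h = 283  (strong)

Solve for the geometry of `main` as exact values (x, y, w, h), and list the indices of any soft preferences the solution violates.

main = (x=134, y=66, w=217, h=174)
violated soft preferences: 17

1. main.x = 134  [toolbar.left = main.left]
2. main.w = 217  [toolbar.w = main.w]
3. main.y = 66  [main.top = toolbar.bottom + 7]
4. main.h = 174  [status.top = main.bottom + 7]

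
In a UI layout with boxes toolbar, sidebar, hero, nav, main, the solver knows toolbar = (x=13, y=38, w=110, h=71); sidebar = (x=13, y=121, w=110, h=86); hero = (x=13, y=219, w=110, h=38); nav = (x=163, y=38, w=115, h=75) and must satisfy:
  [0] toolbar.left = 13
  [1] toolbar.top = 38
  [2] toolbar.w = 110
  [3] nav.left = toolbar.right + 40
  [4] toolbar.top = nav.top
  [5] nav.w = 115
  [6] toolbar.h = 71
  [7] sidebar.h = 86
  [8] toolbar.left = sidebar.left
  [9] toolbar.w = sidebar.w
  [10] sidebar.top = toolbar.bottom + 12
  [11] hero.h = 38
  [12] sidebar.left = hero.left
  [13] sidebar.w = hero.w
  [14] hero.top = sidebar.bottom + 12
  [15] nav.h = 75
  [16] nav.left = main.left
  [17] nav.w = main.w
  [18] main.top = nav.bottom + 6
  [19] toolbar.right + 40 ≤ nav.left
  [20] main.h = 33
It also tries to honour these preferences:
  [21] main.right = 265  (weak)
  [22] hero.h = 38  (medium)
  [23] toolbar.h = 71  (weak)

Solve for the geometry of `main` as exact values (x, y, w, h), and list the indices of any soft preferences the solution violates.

main = (x=163, y=119, w=115, h=33)
violated soft preferences: 21

1. main.x = 163  [nav.left = main.left]
2. main.w = 115  [nav.w = main.w]
3. main.y = 119  [main.top = nav.bottom + 6]
4. main.h = 33  [main.h = 33]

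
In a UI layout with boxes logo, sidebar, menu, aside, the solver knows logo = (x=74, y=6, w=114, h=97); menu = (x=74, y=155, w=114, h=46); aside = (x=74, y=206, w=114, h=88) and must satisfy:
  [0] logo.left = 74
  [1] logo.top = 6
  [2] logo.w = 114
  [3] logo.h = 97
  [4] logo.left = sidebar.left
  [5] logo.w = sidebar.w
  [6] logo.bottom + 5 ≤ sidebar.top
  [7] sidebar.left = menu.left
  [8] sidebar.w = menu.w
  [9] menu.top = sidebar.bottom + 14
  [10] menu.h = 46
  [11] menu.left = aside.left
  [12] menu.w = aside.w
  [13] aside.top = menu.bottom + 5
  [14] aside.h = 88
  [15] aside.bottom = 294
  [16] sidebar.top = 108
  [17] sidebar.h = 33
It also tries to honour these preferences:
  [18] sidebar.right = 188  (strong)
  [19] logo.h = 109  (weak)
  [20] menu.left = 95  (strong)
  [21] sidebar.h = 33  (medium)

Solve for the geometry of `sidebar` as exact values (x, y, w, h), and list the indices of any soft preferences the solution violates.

sidebar = (x=74, y=108, w=114, h=33)
violated soft preferences: 19, 20

1. sidebar.x = 74  [logo.left = sidebar.left]
2. sidebar.w = 114  [logo.w = sidebar.w]
3. sidebar.y = 108  [sidebar.top = 108]
4. sidebar.h = 33  [sidebar.h = 33]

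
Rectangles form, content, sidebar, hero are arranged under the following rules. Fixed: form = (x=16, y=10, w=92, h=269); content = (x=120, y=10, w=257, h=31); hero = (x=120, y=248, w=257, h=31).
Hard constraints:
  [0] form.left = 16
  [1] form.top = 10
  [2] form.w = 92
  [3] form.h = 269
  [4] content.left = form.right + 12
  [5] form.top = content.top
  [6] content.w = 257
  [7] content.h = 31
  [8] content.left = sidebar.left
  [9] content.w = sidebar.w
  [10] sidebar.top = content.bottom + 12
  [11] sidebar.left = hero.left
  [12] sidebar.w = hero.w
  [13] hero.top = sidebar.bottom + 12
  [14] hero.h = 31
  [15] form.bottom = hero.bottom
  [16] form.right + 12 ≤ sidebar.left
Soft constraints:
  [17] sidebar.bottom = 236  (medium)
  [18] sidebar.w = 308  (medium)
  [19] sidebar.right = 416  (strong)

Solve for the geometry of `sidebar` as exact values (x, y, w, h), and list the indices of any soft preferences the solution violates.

sidebar = (x=120, y=53, w=257, h=183)
violated soft preferences: 18, 19

1. sidebar.x = 120  [content.left = sidebar.left]
2. sidebar.w = 257  [content.w = sidebar.w]
3. sidebar.y = 53  [sidebar.top = content.bottom + 12]
4. sidebar.h = 183  [hero.top = sidebar.bottom + 12]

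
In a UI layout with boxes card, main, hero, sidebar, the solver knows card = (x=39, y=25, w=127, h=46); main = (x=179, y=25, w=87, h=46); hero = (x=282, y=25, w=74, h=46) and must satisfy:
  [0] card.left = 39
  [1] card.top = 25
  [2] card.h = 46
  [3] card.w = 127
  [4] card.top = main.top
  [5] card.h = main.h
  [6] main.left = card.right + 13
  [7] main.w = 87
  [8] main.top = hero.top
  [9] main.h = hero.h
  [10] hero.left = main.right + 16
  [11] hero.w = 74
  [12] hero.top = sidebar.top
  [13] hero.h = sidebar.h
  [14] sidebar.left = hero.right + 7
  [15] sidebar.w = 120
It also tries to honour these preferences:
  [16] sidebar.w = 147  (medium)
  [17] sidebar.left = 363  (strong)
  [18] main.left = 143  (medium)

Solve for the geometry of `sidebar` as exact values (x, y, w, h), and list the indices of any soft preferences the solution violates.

sidebar = (x=363, y=25, w=120, h=46)
violated soft preferences: 16, 18

1. sidebar.y = 25  [hero.top = sidebar.top]
2. sidebar.h = 46  [hero.h = sidebar.h]
3. sidebar.x = 363  [sidebar.left = hero.right + 7]
4. sidebar.w = 120  [sidebar.w = 120]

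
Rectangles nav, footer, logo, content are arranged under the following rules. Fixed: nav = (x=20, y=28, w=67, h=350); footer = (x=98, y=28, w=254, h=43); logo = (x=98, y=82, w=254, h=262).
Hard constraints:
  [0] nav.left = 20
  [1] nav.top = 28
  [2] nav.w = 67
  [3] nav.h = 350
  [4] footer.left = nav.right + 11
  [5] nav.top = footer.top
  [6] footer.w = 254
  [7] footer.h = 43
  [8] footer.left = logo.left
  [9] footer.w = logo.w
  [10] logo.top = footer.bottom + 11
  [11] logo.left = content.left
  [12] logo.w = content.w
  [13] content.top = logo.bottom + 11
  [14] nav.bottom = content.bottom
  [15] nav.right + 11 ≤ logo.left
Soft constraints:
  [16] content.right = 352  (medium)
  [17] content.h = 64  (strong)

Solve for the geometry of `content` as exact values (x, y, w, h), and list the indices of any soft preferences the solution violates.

content = (x=98, y=355, w=254, h=23)
violated soft preferences: 17

1. content.x = 98  [logo.left = content.left]
2. content.w = 254  [logo.w = content.w]
3. content.y = 355  [content.top = logo.bottom + 11]
4. content.h = 23  [nav.bottom = content.bottom]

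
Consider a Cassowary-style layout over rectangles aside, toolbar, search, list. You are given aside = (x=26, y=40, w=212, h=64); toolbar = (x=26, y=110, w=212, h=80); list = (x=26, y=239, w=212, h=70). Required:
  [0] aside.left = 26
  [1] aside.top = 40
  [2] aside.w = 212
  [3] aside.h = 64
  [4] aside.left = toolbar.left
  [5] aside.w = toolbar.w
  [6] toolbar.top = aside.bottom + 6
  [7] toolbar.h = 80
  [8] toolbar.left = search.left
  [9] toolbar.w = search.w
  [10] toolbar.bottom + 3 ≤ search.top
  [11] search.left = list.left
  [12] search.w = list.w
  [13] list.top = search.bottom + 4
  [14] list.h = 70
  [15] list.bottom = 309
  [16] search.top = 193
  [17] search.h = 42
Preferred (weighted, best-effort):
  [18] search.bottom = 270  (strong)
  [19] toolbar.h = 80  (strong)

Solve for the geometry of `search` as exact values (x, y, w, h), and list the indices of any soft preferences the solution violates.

search = (x=26, y=193, w=212, h=42)
violated soft preferences: 18

1. search.x = 26  [toolbar.left = search.left]
2. search.w = 212  [toolbar.w = search.w]
3. search.y = 193  [search.top = 193]
4. search.h = 42  [search.h = 42]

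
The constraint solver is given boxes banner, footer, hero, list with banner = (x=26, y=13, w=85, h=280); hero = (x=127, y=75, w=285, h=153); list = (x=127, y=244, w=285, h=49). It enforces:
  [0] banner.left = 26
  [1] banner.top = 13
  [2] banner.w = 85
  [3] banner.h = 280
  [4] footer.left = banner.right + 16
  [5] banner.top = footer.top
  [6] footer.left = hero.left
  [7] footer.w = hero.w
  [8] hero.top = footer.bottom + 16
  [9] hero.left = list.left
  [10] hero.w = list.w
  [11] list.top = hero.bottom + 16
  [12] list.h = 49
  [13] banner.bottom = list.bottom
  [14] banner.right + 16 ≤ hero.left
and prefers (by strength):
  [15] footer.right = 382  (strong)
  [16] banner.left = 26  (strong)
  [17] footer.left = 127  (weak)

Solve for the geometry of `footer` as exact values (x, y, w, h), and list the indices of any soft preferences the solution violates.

footer = (x=127, y=13, w=285, h=46)
violated soft preferences: 15

1. footer.x = 127  [footer.left = banner.right + 16]
2. footer.y = 13  [banner.top = footer.top]
3. footer.w = 285  [footer.w = hero.w]
4. footer.h = 46  [hero.top = footer.bottom + 16]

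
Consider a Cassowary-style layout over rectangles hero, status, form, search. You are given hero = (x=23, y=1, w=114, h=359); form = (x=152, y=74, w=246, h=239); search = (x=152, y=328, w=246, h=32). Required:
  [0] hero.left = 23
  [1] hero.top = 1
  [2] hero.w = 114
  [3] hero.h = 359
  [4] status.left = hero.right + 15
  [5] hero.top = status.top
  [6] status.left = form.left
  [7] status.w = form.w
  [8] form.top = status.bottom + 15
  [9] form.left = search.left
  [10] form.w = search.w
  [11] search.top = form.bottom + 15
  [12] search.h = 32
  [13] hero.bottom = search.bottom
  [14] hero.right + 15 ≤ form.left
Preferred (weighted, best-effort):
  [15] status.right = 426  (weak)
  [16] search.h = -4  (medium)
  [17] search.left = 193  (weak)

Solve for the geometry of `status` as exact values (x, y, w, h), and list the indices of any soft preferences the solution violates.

status = (x=152, y=1, w=246, h=58)
violated soft preferences: 15, 16, 17

1. status.x = 152  [status.left = hero.right + 15]
2. status.y = 1  [hero.top = status.top]
3. status.w = 246  [status.w = form.w]
4. status.h = 58  [form.top = status.bottom + 15]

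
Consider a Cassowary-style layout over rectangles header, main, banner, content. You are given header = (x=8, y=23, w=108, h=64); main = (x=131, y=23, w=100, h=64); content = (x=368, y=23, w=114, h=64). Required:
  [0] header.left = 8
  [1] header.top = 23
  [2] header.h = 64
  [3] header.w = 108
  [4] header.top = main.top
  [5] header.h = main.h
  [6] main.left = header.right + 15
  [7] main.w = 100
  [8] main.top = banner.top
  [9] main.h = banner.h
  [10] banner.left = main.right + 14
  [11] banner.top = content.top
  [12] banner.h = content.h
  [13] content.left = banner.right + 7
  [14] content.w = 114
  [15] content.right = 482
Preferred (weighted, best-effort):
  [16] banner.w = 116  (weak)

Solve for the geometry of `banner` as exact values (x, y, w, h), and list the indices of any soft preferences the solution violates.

1. banner.y = 23  [main.top = banner.top]
2. banner.h = 64  [main.h = banner.h]
3. banner.x = 245  [banner.left = main.right + 14]
4. banner.w = 116  [content.left = banner.right + 7]

banner = (x=245, y=23, w=116, h=64)
violated soft preferences: none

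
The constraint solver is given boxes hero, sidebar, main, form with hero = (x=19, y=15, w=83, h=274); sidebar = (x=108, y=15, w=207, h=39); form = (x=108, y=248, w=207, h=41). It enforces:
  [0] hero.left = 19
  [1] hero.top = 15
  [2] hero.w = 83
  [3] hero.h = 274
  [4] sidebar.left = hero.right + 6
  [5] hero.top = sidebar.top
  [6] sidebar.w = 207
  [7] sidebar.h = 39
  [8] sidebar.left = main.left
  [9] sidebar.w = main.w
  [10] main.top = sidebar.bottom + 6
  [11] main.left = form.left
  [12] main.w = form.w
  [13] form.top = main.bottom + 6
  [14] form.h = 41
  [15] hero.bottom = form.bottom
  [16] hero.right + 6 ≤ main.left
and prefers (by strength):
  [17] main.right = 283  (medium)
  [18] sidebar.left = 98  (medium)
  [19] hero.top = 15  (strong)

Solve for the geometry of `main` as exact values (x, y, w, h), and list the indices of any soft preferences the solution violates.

main = (x=108, y=60, w=207, h=182)
violated soft preferences: 17, 18

1. main.x = 108  [sidebar.left = main.left]
2. main.w = 207  [sidebar.w = main.w]
3. main.y = 60  [main.top = sidebar.bottom + 6]
4. main.h = 182  [form.top = main.bottom + 6]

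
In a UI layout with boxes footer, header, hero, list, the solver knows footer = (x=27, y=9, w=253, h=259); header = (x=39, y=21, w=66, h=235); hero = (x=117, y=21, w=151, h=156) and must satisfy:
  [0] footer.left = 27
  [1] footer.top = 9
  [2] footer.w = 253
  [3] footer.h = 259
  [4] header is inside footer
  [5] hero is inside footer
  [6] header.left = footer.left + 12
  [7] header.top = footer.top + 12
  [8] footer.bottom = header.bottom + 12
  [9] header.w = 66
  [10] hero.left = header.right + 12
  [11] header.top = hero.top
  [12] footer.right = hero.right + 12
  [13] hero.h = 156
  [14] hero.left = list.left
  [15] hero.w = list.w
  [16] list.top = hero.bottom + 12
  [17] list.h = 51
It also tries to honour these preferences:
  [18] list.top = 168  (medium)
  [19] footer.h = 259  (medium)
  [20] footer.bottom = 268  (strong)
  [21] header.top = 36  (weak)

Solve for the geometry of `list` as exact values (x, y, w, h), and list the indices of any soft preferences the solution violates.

1. list.x = 117  [hero.left = list.left]
2. list.w = 151  [hero.w = list.w]
3. list.y = 189  [list.top = hero.bottom + 12]
4. list.h = 51  [list.h = 51]

list = (x=117, y=189, w=151, h=51)
violated soft preferences: 18, 21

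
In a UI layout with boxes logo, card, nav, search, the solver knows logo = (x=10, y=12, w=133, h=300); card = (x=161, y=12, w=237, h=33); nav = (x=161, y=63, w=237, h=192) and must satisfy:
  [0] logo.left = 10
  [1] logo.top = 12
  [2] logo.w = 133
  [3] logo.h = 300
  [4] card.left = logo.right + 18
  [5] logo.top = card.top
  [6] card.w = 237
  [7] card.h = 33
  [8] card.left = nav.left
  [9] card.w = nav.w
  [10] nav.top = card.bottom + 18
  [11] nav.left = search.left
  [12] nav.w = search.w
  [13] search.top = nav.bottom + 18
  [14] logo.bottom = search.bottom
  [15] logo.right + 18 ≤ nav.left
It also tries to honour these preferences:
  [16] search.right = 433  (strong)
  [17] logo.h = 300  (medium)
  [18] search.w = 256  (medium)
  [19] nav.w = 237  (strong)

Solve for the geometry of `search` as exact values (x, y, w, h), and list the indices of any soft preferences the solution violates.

1. search.x = 161  [nav.left = search.left]
2. search.w = 237  [nav.w = search.w]
3. search.y = 273  [search.top = nav.bottom + 18]
4. search.h = 39  [logo.bottom = search.bottom]

search = (x=161, y=273, w=237, h=39)
violated soft preferences: 16, 18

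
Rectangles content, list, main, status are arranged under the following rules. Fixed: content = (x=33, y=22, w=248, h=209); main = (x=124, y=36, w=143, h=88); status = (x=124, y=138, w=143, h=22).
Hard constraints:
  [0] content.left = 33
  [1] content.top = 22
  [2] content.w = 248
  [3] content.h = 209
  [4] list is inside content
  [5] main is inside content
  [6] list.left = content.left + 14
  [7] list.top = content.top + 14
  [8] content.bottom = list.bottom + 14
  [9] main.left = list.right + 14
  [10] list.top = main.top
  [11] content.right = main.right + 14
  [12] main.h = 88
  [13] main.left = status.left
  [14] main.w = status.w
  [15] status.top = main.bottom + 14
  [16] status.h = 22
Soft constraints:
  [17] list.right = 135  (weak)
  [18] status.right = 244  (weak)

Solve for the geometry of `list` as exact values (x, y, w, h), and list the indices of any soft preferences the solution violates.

1. list.x = 47  [list.left = content.left + 14]
2. list.y = 36  [list.top = content.top + 14]
3. list.h = 181  [content.bottom = list.bottom + 14]
4. list.w = 63  [main.left = list.right + 14]

list = (x=47, y=36, w=63, h=181)
violated soft preferences: 17, 18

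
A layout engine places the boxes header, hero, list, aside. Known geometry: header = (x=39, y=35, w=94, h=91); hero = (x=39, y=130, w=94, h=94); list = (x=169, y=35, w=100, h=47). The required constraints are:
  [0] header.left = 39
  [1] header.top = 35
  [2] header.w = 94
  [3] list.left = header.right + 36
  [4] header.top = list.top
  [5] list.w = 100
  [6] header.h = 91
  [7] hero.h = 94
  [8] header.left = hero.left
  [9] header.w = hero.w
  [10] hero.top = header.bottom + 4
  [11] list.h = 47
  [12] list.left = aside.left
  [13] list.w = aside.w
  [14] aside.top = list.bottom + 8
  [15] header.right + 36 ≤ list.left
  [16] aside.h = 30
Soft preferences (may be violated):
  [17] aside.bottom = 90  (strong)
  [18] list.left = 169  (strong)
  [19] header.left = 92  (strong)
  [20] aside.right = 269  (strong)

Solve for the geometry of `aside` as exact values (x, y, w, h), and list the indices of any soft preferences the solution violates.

aside = (x=169, y=90, w=100, h=30)
violated soft preferences: 17, 19

1. aside.x = 169  [list.left = aside.left]
2. aside.w = 100  [list.w = aside.w]
3. aside.y = 90  [aside.top = list.bottom + 8]
4. aside.h = 30  [aside.h = 30]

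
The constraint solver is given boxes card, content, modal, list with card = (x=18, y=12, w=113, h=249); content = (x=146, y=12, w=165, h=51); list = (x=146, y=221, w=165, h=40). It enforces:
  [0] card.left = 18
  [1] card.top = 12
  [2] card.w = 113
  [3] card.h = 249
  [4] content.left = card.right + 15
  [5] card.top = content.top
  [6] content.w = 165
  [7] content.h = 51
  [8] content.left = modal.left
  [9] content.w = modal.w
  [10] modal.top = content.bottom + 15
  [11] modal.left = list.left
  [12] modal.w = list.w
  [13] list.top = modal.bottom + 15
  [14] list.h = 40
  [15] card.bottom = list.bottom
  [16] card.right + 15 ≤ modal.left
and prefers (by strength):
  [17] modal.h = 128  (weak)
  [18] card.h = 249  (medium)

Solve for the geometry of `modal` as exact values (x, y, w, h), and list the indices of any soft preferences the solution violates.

1. modal.x = 146  [content.left = modal.left]
2. modal.w = 165  [content.w = modal.w]
3. modal.y = 78  [modal.top = content.bottom + 15]
4. modal.h = 128  [list.top = modal.bottom + 15]

modal = (x=146, y=78, w=165, h=128)
violated soft preferences: none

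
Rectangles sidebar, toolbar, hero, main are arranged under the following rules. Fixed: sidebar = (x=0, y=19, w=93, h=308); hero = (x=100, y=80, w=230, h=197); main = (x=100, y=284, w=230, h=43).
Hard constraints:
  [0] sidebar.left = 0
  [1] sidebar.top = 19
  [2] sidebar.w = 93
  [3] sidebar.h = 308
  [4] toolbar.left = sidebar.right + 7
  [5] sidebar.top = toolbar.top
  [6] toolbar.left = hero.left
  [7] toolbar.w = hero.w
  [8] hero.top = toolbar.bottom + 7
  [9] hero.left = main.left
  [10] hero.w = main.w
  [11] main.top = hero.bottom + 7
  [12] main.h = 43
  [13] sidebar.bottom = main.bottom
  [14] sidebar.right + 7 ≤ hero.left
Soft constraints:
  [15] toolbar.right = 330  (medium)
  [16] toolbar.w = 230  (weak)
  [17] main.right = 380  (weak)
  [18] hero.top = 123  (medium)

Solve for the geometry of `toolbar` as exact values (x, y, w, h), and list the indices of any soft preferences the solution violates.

1. toolbar.x = 100  [toolbar.left = sidebar.right + 7]
2. toolbar.y = 19  [sidebar.top = toolbar.top]
3. toolbar.w = 230  [toolbar.w = hero.w]
4. toolbar.h = 54  [hero.top = toolbar.bottom + 7]

toolbar = (x=100, y=19, w=230, h=54)
violated soft preferences: 17, 18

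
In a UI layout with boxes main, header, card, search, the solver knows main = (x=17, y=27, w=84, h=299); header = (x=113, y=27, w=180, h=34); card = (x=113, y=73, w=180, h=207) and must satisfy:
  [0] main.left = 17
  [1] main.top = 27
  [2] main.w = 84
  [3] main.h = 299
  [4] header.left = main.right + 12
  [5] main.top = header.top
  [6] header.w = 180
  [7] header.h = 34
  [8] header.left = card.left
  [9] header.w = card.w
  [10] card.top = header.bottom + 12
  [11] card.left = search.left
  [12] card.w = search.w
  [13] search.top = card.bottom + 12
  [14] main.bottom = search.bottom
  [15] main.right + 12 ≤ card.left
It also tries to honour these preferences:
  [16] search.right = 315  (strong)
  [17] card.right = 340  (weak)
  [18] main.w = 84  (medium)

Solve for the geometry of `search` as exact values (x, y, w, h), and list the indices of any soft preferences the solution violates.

1. search.x = 113  [card.left = search.left]
2. search.w = 180  [card.w = search.w]
3. search.y = 292  [search.top = card.bottom + 12]
4. search.h = 34  [main.bottom = search.bottom]

search = (x=113, y=292, w=180, h=34)
violated soft preferences: 16, 17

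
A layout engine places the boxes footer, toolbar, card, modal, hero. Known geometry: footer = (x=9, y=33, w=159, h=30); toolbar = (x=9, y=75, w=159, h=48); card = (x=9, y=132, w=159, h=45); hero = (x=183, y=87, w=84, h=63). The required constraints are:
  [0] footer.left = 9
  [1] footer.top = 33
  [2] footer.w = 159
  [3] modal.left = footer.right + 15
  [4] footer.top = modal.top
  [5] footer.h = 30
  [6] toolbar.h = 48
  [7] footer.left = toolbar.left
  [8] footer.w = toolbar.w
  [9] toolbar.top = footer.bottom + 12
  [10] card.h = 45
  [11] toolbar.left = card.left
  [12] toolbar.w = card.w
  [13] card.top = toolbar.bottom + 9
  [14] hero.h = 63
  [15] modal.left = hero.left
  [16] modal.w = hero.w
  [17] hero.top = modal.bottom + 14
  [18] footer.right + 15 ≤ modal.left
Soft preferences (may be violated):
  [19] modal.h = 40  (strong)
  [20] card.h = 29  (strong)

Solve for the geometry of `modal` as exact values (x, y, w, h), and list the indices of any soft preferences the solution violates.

1. modal.x = 183  [modal.left = footer.right + 15]
2. modal.y = 33  [footer.top = modal.top]
3. modal.w = 84  [modal.w = hero.w]
4. modal.h = 40  [hero.top = modal.bottom + 14]

modal = (x=183, y=33, w=84, h=40)
violated soft preferences: 20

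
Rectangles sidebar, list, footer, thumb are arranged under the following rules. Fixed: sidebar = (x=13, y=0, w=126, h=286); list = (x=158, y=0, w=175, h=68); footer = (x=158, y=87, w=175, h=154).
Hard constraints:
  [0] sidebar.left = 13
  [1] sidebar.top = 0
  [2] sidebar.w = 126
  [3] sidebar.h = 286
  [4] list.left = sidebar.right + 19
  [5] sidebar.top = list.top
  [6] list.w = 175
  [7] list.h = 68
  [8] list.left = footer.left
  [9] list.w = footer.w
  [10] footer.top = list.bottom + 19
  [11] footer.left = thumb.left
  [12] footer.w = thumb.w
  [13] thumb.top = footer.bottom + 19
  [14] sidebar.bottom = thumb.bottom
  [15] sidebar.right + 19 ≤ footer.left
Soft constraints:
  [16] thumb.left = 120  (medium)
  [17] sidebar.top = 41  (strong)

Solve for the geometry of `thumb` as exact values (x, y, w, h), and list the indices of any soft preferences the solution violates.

1. thumb.x = 158  [footer.left = thumb.left]
2. thumb.w = 175  [footer.w = thumb.w]
3. thumb.y = 260  [thumb.top = footer.bottom + 19]
4. thumb.h = 26  [sidebar.bottom = thumb.bottom]

thumb = (x=158, y=260, w=175, h=26)
violated soft preferences: 16, 17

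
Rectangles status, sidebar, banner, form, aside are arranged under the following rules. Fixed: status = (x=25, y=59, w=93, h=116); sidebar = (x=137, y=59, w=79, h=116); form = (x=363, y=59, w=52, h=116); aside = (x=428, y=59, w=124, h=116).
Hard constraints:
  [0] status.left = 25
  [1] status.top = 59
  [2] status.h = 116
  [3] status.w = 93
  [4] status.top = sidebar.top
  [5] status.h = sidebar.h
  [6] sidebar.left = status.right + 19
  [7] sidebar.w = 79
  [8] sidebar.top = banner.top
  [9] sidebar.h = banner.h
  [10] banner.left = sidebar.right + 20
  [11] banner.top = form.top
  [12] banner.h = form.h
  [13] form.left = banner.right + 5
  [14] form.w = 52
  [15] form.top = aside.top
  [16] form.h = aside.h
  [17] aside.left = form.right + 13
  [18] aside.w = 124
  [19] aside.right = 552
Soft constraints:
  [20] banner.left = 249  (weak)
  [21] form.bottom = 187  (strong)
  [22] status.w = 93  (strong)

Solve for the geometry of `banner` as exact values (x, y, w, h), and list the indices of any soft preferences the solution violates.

1. banner.y = 59  [sidebar.top = banner.top]
2. banner.h = 116  [sidebar.h = banner.h]
3. banner.x = 236  [banner.left = sidebar.right + 20]
4. banner.w = 122  [form.left = banner.right + 5]

banner = (x=236, y=59, w=122, h=116)
violated soft preferences: 20, 21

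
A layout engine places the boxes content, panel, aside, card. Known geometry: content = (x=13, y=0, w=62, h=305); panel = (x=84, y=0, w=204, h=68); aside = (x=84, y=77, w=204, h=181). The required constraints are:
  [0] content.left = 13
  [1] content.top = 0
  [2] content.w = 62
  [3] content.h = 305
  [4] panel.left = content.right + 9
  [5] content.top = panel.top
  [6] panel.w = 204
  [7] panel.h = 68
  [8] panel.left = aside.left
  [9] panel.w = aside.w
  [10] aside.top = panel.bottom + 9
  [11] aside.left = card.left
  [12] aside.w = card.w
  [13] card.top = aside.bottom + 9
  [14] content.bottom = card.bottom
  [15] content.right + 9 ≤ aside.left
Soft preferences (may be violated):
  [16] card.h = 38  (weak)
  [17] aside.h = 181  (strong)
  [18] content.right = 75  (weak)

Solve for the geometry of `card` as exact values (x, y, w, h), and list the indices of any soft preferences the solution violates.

1. card.x = 84  [aside.left = card.left]
2. card.w = 204  [aside.w = card.w]
3. card.y = 267  [card.top = aside.bottom + 9]
4. card.h = 38  [content.bottom = card.bottom]

card = (x=84, y=267, w=204, h=38)
violated soft preferences: none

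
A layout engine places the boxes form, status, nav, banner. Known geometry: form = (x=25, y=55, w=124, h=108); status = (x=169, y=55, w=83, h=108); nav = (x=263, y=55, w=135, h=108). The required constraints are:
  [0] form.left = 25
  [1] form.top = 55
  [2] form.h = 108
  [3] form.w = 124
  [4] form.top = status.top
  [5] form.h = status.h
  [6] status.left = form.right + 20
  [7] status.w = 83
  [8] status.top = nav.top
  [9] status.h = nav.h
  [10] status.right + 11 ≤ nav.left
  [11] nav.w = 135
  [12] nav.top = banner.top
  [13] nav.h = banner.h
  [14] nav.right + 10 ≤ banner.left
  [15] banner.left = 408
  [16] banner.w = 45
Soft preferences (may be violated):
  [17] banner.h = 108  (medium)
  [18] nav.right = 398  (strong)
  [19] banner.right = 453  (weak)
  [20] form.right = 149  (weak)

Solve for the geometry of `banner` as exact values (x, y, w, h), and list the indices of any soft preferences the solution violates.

banner = (x=408, y=55, w=45, h=108)
violated soft preferences: none

1. banner.y = 55  [nav.top = banner.top]
2. banner.h = 108  [nav.h = banner.h]
3. banner.x = 408  [banner.left = 408]
4. banner.w = 45  [banner.w = 45]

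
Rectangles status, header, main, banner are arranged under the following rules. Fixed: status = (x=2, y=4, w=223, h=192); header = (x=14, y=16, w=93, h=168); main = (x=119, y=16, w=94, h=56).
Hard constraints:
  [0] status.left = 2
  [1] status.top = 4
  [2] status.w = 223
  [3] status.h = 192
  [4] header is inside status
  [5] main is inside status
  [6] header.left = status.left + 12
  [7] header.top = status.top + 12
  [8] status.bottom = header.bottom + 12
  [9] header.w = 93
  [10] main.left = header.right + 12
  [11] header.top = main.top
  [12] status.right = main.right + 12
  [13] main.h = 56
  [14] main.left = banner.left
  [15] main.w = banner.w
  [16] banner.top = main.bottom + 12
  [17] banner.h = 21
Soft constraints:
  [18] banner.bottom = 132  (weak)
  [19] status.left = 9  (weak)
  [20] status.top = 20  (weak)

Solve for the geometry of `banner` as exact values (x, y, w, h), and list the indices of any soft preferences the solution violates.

1. banner.x = 119  [main.left = banner.left]
2. banner.w = 94  [main.w = banner.w]
3. banner.y = 84  [banner.top = main.bottom + 12]
4. banner.h = 21  [banner.h = 21]

banner = (x=119, y=84, w=94, h=21)
violated soft preferences: 18, 19, 20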